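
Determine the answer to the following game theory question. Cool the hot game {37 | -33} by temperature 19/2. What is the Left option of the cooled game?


Original game: {37 | -33} (a switch {a | b} with a > b).
Cooling by t (for t below the temperature (a - b)/2 = 35) taxes each move by t: {a | b} cooled by t is {a - t | b + t}.
Cooling amount: t = 19/2
Cooled Left option: 37 - 19/2 = 55/2
Cooled Right option: -33 + 19/2 = -47/2
Cooled game: {55/2 | -47/2}
Left option = 55/2

55/2


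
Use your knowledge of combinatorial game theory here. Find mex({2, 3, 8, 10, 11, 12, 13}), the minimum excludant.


Set = {2, 3, 8, 10, 11, 12, 13}
0 is NOT in the set. This is the mex.
mex = 0

0


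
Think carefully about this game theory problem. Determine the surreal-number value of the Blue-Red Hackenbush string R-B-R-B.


Edges (from ground): R-B-R-B
By Berlekamp's sign-expansion rule, a Blue-Red Hackenbush stalk has the value of the surreal number whose sign sequence is the edge sequence with B -> + and R -> -.
Sign sequence: -+-+
Trace the sign expansion in the surreal number tree, starting from 0:
Edge 1: R (sign -) -> bounds (-inf, 0), value = -1
Edge 2: B (sign +) -> bounds (-1, 0), value = -1/2
Edge 3: R (sign -) -> bounds (-1, -1/2), value = -3/4
Edge 4: B (sign +) -> bounds (-3/4, -1/2), value = -5/8
Game value = -5/8

-5/8


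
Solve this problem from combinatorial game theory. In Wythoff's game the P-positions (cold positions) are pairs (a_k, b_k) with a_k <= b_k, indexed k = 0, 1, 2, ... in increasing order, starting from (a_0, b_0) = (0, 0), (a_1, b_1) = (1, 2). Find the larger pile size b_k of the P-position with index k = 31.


By Wythoff's theorem, a_k = floor(k * phi) and b_k = floor(k * phi^2) = a_k + k, where phi = (1 + sqrt(5))/2 is the golden ratio.
phi = (1 + sqrt(5))/2 = 1.618034
phi^2 = phi + 1 = 2.618034
k = 31
k * phi^2 = 31 * 2.618034 = 81.159054
b_31 = floor(k * phi^2) = 81 (check: a_31 + k = 50 + 31 = 81)

81


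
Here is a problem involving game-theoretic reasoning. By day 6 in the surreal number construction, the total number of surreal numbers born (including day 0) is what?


Day 0: {|} = 0 is born. Count = 1.
Day n: the number of surreal numbers born by day n is 2^(n+1) - 1.
By day 0: 2^1 - 1 = 1
By day 1: 2^2 - 1 = 3
By day 2: 2^3 - 1 = 7
By day 3: 2^4 - 1 = 15
By day 4: 2^5 - 1 = 31
By day 5: 2^6 - 1 = 63
By day 6: 2^7 - 1 = 127
By day 6: 127 surreal numbers.

127


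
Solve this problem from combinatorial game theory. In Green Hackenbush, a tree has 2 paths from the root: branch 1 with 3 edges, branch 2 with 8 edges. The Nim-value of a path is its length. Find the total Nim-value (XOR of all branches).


The tree has 2 branches from the ground vertex.
In Green Hackenbush, the Nim-value of a simple path of length k is k.
Branch 1: length 3, Nim-value = 3
Branch 2: length 8, Nim-value = 8
Total Nim-value = XOR of all branch values:
0 XOR 3 = 3
3 XOR 8 = 11
Nim-value of the tree = 11

11


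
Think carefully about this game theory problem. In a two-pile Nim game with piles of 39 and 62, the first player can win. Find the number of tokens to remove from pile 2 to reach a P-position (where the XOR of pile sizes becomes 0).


Piles: 39 and 62
Current XOR: 39 XOR 62 = 25 (non-zero, so this is an N-position).
To make the XOR zero, we need to find a move that balances the piles.
For pile 2 (size 62): target = 62 XOR 25 = 39
We reduce pile 2 from 62 to 39.
Tokens removed: 62 - 39 = 23
Verification: 39 XOR 39 = 0

23


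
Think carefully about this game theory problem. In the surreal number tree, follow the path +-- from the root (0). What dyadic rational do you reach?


Sign expansion: +--
Rule: track bounds (lo, hi), initially (-inf, +inf). On '+', the current value becomes lo and we move to the simplest number in (value, hi): value + 1 if hi = +inf, otherwise the midpoint (value + hi)/2. On '-', the current value becomes hi and we move to value - 1 if lo = -inf, otherwise the midpoint (lo + value)/2.
Start at 0.
Step 1: sign = +, move right. Bounds: (0, +inf). Value = 1
Step 2: sign = -, move left. Bounds: (0, 1). Value = 1/2
Step 3: sign = -, move left. Bounds: (0, 1/2). Value = 1/4
The surreal number with sign expansion +-- is 1/4.

1/4


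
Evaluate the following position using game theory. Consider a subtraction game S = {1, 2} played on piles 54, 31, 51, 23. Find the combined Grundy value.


Subtraction set: {1, 2}
For this subtraction set, G(n) = n mod 3 (period = max + 1 = 3).
Pile 1 (size 54): G(54) = 54 mod 3 = 0
Pile 2 (size 31): G(31) = 31 mod 3 = 1
Pile 3 (size 51): G(51) = 51 mod 3 = 0
Pile 4 (size 23): G(23) = 23 mod 3 = 2
Total Grundy value = XOR of all: 0 XOR 1 XOR 0 XOR 2 = 3

3


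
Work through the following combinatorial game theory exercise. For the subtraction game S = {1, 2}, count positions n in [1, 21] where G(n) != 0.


Subtraction set S = {1, 2}, so G(n) = n mod 3.
G(n) = 0 when n is a multiple of 3.
Multiples of 3 in [1, 21]: 7
N-positions (nonzero Grundy) = 21 - 7 = 14

14


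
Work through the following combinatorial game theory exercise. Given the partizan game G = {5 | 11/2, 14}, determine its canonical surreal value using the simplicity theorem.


Left options: {5}, max = 5
Right options: {11/2, 14}, min = 11/2
All options are numbers and max(Left) < min(Right), so by the simplicity theorem the value is the simplest (earliest-born) number strictly between 5 and 11/2.
No integer lies strictly between 5 and 11/2, so the value is the dyadic rational m/2^k in the interval with the smallest k (then m odd); search k = 1, 2, ...:
Denominator 2: no odd multiple of 1/2 lies strictly between 5 and 11/2.
Denominator 4: 21/4 lies strictly between 5 and 11/2 -- found.
The simplest number in the interval is 21/4.
Game value = 21/4

21/4


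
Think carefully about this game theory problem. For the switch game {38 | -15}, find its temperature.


The game is {38 | -15}, a switch {a | b} with numbers a > b.
Cooling {a | b} by t gives {a - t | b + t}, which stops being hot when a - t = b + t, i.e. at t = (a - b)/2. So the temperature of a switch is (a - b)/2.
Temperature = (Left option - Right option) / 2
= (38 - (-15)) / 2
= 53 / 2
= 53/2

53/2


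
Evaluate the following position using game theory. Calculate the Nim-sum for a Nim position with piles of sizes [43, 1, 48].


We need the XOR (exclusive or) of all pile sizes.
After XOR-ing pile 1 (size 43): 0 XOR 43 = 43
After XOR-ing pile 2 (size 1): 43 XOR 1 = 42
After XOR-ing pile 3 (size 48): 42 XOR 48 = 26
The Nim-value of this position is 26.

26


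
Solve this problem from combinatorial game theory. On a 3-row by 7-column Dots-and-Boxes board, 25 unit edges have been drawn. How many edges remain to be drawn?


Grid: 3 x 7 boxes, i.e. 4 rows and 8 columns of dots.
Horizontal edges: (rows + 1) * cols = 4 * 7 = 28
Vertical edges: rows * (cols + 1) = 3 * 8 = 24
Total edges: 28 + 24 = 52
Edges drawn: 25
Remaining: 52 - 25 = 27

27


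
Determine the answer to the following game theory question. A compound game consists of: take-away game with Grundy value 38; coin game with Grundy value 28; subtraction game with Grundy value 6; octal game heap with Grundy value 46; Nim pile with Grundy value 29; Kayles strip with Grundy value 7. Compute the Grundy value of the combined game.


By the Sprague-Grundy theorem, the Grundy value of a sum of games is the XOR of individual Grundy values.
take-away game: Grundy value = 38. Running XOR: 0 XOR 38 = 38
coin game: Grundy value = 28. Running XOR: 38 XOR 28 = 58
subtraction game: Grundy value = 6. Running XOR: 58 XOR 6 = 60
octal game heap: Grundy value = 46. Running XOR: 60 XOR 46 = 18
Nim pile: Grundy value = 29. Running XOR: 18 XOR 29 = 15
Kayles strip: Grundy value = 7. Running XOR: 15 XOR 7 = 8
The combined Grundy value is 8.

8


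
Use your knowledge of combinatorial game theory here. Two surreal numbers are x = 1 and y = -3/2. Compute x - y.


x = 1, y = -3/2
Converting to common denominator: 2
x = 2/2, y = -3/2
x - y = 1 - -3/2 = 5/2

5/2


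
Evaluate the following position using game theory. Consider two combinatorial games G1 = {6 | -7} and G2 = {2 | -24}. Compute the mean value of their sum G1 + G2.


G1 = {6 | -7}, G2 = {2 | -24}
Each is a switch {a | b} with numbers a > b; its mean value is (a + b)/2, and mean value is additive over game sums: m(G1 + G2) = m(G1) + m(G2).
Mean of G1 = (6 + (-7))/2 = -1/2 = -1/2
Mean of G2 = (2 + (-24))/2 = -22/2 = -11
Mean of G1 + G2 = -1/2 + -11 = -23/2

-23/2


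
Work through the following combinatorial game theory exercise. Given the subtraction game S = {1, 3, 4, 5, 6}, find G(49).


The subtraction set is S = {1, 3, 4, 5, 6}.
G(k) = mex{ G(k - s) : s in S, s <= k }. We compute iteratively: G(0) = 0.
G(1) = mex({0}) = 1
G(2) = mex({1}) = 0
G(3) = mex({0}) = 1
G(4) = mex({0, 1}) = 2
G(5) = mex({0, 1, 2}) = 3
G(6) = mex({0, 1, 3}) = 2
G(7) = mex({0, 1, 2}) = 3
G(8) = mex({0, 1, 2, 3}) = 4
G(9) = mex({1, 2, 3, 4}) = 0
G(10) = mex({0, 2, 3}) = 1
G(11) = mex({1, 2, 3, 4}) = 0
G(12) = mex({0, 2, 3, 4}) = 1
G(13) = mex({0, 1, 3, 4}) = 2
G(14) = mex({0, 1, 2, 4}) = 3
Observe that G(9)..G(14) = 0, 1, 0, 1, 2, 3 repeats G(0)..G(5) = 0, 1, 0, 1, 2, 3.
For k >= max(S) = 6, G(k) is determined by the previous 6 values G(k-6)..G(k-1); a window of 6 consecutive values has recurred shifted by 9, so by induction G(k + 9) = G(k) for all k >= 0: the sequence is periodic from the start with period 9.
One period: G(0..8) = 0, 1, 0, 1, 2, 3, 2, 3, 4.
49 mod 9 = 4, so G(49) = G(4) = 2.

2


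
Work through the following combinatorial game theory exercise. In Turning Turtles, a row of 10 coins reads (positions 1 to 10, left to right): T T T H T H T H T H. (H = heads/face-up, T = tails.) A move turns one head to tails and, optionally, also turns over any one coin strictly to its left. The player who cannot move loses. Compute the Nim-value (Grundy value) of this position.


Coins: T T T H T H T H T H
Key fact: a single head at position k behaves exactly like a Nim heap of size k (turning it to T and optionally flipping a coin at j < k corresponds to moving the heap from k to j, or to 0), and heads combine as a disjunctive sum (two heads at the same place would cancel, matching j XOR j = 0). So the Nim-value is the XOR of the 1-indexed positions of the heads.
Face-up positions (1-indexed): [4, 6, 8, 10]
XOR 0 with 4: 0 XOR 4 = 4
XOR 4 with 6: 4 XOR 6 = 2
XOR 2 with 8: 2 XOR 8 = 10
XOR 10 with 10: 10 XOR 10 = 0
Nim-value = 0

0


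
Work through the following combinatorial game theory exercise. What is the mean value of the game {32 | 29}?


Game = {32 | 29}, a switch {a | b} with numbers a > b.
Its thermograph has left wall a - t and right wall b + t, which meet at t = (a - b)/2, where both equal (a + b)/2. So the mast (mean value) is at (a + b)/2.
Mean = (32 + (29))/2 = 61/2 = 61/2

61/2


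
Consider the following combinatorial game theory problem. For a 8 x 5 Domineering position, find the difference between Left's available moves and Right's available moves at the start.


Board is 8 x 5 (rows x cols).
Left (vertical) placements: (rows-1) * cols = 7 * 5 = 35
Right (horizontal) placements: rows * (cols-1) = 8 * 4 = 32
Advantage = Left - Right = 35 - 32 = 3

3


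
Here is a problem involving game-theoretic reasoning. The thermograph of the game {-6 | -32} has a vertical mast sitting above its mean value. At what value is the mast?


Game = {-6 | -32}, a switch {a | b} with numbers a > b.
Its thermograph has left wall a - t and right wall b + t, which meet at t = (a - b)/2, where both equal (a + b)/2. So the mast (mean value) is at (a + b)/2.
Mean = (-6 + (-32))/2 = -38/2 = -19

-19


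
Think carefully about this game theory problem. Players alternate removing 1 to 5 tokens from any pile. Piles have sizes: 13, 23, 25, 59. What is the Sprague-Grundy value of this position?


Subtraction set: {1, 2, 3, 4, 5}
For this subtraction set, G(n) = n mod 6 (period = max + 1 = 6).
Pile 1 (size 13): G(13) = 13 mod 6 = 1
Pile 2 (size 23): G(23) = 23 mod 6 = 5
Pile 3 (size 25): G(25) = 25 mod 6 = 1
Pile 4 (size 59): G(59) = 59 mod 6 = 5
Total Grundy value = XOR of all: 1 XOR 5 XOR 1 XOR 5 = 0

0


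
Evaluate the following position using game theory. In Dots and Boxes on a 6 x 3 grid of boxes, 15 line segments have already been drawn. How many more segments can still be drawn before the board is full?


Grid: 6 x 3 boxes, i.e. 7 rows and 4 columns of dots.
Horizontal edges: (rows + 1) * cols = 7 * 3 = 21
Vertical edges: rows * (cols + 1) = 6 * 4 = 24
Total edges: 21 + 24 = 45
Edges drawn: 15
Remaining: 45 - 15 = 30

30


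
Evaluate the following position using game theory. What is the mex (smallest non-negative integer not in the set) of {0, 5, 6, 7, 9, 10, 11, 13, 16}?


Set = {0, 5, 6, 7, 9, 10, 11, 13, 16}
0 is in the set.
1 is NOT in the set. This is the mex.
mex = 1

1


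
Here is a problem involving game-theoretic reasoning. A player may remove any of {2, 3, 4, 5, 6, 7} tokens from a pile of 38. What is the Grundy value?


The subtraction set is S = {2, 3, 4, 5, 6, 7}.
G(k) = mex{ G(k - s) : s in S, s <= k }. We compute iteratively: G(0) = 0.
G(1) = mex({}) = 0
G(2) = mex({0}) = 1
G(3) = mex({0}) = 1
G(4) = mex({0, 1}) = 2
G(5) = mex({0, 1}) = 2
G(6) = mex({0, 1, 2}) = 3
G(7) = mex({0, 1, 2}) = 3
G(8) = mex({0, 1, 2, 3}) = 4
G(9) = mex({1, 2, 3}) = 0
G(10) = mex({1, 2, 3, 4}) = 0
G(11) = mex({0, 2, 3, 4}) = 1
G(12) = mex({0, 2, 3, 4}) = 1
G(13) = mex({0, 1, 3, 4}) = 2
G(14) = mex({0, 1, 3, 4}) = 2
G(15) = mex({0, 1, 2, 4}) = 3
Observe that G(9)..G(15) = 0, 0, 1, 1, 2, 2, 3 repeats G(0)..G(6) = 0, 0, 1, 1, 2, 2, 3.
For k >= max(S) = 7, G(k) is determined by the previous 7 values G(k-7)..G(k-1); a window of 7 consecutive values has recurred shifted by 9, so by induction G(k + 9) = G(k) for all k >= 0: the sequence is periodic from the start with period 9.
One period: G(0..8) = 0, 0, 1, 1, 2, 2, 3, 3, 4.
38 mod 9 = 2, so G(38) = G(2) = 1.

1


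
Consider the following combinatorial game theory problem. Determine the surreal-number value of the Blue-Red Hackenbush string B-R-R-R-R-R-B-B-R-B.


Edges (from ground): B-R-R-R-R-R-B-B-R-B
By Berlekamp's sign-expansion rule, a Blue-Red Hackenbush stalk has the value of the surreal number whose sign sequence is the edge sequence with B -> + and R -> -.
Sign sequence: +-----++-+
Trace the sign expansion in the surreal number tree, starting from 0:
Edge 1: B (sign +) -> bounds (0, +inf), value = 1
Edge 2: R (sign -) -> bounds (0, 1), value = 1/2
Edge 3: R (sign -) -> bounds (0, 1/2), value = 1/4
Edge 4: R (sign -) -> bounds (0, 1/4), value = 1/8
Edge 5: R (sign -) -> bounds (0, 1/8), value = 1/16
Edge 6: R (sign -) -> bounds (0, 1/16), value = 1/32
Edge 7: B (sign +) -> bounds (1/32, 1/16), value = 3/64
Edge 8: B (sign +) -> bounds (3/64, 1/16), value = 7/128
Edge 9: R (sign -) -> bounds (3/64, 7/128), value = 13/256
Edge 10: B (sign +) -> bounds (13/256, 7/128), value = 27/512
Game value = 27/512

27/512


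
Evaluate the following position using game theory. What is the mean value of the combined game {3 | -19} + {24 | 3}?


G1 = {3 | -19}, G2 = {24 | 3}
Each is a switch {a | b} with numbers a > b; its mean value is (a + b)/2, and mean value is additive over game sums: m(G1 + G2) = m(G1) + m(G2).
Mean of G1 = (3 + (-19))/2 = -16/2 = -8
Mean of G2 = (24 + (3))/2 = 27/2 = 27/2
Mean of G1 + G2 = -8 + 27/2 = 11/2

11/2


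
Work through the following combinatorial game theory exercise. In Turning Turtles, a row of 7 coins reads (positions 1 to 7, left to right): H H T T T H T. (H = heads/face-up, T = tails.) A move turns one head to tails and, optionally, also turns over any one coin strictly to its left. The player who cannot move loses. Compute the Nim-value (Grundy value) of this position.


Coins: H H T T T H T
Key fact: a single head at position k behaves exactly like a Nim heap of size k (turning it to T and optionally flipping a coin at j < k corresponds to moving the heap from k to j, or to 0), and heads combine as a disjunctive sum (two heads at the same place would cancel, matching j XOR j = 0). So the Nim-value is the XOR of the 1-indexed positions of the heads.
Face-up positions (1-indexed): [1, 2, 6]
XOR 0 with 1: 0 XOR 1 = 1
XOR 1 with 2: 1 XOR 2 = 3
XOR 3 with 6: 3 XOR 6 = 5
Nim-value = 5

5


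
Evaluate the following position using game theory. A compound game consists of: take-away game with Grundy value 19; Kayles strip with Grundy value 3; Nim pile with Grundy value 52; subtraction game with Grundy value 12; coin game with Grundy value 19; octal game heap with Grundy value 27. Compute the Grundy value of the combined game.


By the Sprague-Grundy theorem, the Grundy value of a sum of games is the XOR of individual Grundy values.
take-away game: Grundy value = 19. Running XOR: 0 XOR 19 = 19
Kayles strip: Grundy value = 3. Running XOR: 19 XOR 3 = 16
Nim pile: Grundy value = 52. Running XOR: 16 XOR 52 = 36
subtraction game: Grundy value = 12. Running XOR: 36 XOR 12 = 40
coin game: Grundy value = 19. Running XOR: 40 XOR 19 = 59
octal game heap: Grundy value = 27. Running XOR: 59 XOR 27 = 32
The combined Grundy value is 32.

32


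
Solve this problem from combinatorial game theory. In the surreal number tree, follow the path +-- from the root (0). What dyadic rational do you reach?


Sign expansion: +--
Rule: track bounds (lo, hi), initially (-inf, +inf). On '+', the current value becomes lo and we move to the simplest number in (value, hi): value + 1 if hi = +inf, otherwise the midpoint (value + hi)/2. On '-', the current value becomes hi and we move to value - 1 if lo = -inf, otherwise the midpoint (lo + value)/2.
Start at 0.
Step 1: sign = +, move right. Bounds: (0, +inf). Value = 1
Step 2: sign = -, move left. Bounds: (0, 1). Value = 1/2
Step 3: sign = -, move left. Bounds: (0, 1/2). Value = 1/4
The surreal number with sign expansion +-- is 1/4.

1/4


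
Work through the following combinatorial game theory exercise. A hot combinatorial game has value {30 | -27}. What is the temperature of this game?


The game is {30 | -27}, a switch {a | b} with numbers a > b.
Cooling {a | b} by t gives {a - t | b + t}, which stops being hot when a - t = b + t, i.e. at t = (a - b)/2. So the temperature of a switch is (a - b)/2.
Temperature = (Left option - Right option) / 2
= (30 - (-27)) / 2
= 57 / 2
= 57/2

57/2


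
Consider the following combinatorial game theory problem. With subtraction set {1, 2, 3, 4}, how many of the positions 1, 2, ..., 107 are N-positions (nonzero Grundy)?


Subtraction set S = {1, 2, 3, 4}, so G(n) = n mod 5.
G(n) = 0 when n is a multiple of 5.
Multiples of 5 in [1, 107]: 21
N-positions (nonzero Grundy) = 107 - 21 = 86

86


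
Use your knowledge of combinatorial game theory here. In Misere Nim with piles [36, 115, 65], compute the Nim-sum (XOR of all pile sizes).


We need the XOR (exclusive or) of all pile sizes.
After XOR-ing pile 1 (size 36): 0 XOR 36 = 36
After XOR-ing pile 2 (size 115): 36 XOR 115 = 87
After XOR-ing pile 3 (size 65): 87 XOR 65 = 22
The Nim-value of this position is 22.

22


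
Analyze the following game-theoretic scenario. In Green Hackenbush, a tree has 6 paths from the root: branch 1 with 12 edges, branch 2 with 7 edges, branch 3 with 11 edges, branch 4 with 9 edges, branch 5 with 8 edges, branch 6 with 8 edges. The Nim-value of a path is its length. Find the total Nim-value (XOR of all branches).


The tree has 6 branches from the ground vertex.
In Green Hackenbush, the Nim-value of a simple path of length k is k.
Branch 1: length 12, Nim-value = 12
Branch 2: length 7, Nim-value = 7
Branch 3: length 11, Nim-value = 11
Branch 4: length 9, Nim-value = 9
Branch 5: length 8, Nim-value = 8
Branch 6: length 8, Nim-value = 8
Total Nim-value = XOR of all branch values:
0 XOR 12 = 12
12 XOR 7 = 11
11 XOR 11 = 0
0 XOR 9 = 9
9 XOR 8 = 1
1 XOR 8 = 9
Nim-value of the tree = 9

9


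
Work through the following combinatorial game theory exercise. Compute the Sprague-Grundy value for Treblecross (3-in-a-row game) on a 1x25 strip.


Treblecross: place X on empty cells; 3-in-a-row wins.
Playing within two cells of an existing X lets the opponent win at once, so sensible play treats the cells i-2..i+2 around each X as dead. The player left with no safe cell loses, so this is a normal-play take-away game on strips of safe cells.
Placing X at cell i (0-indexed) of a strip of k safe cells leaves independent strips of sizes max(0, i-2) and max(0, k-i-3). Hence G(k) = mex{ G(max(0,i-2)) XOR G(max(0,k-i-3)) : 0 <= i < k }, with G(0) = 0.
G(1): splits (0,0):0^0=0 -> mex({0}) = 1
G(2): splits (0,0):0^0=0 -> mex({0}) = 1
G(3): splits (0,0):0^0=0 -> mex({0}) = 1
G(4): splits (0,1):0^1=1 (0,0):0^0=0 -> mex({0, 1}) = 2
G(5): splits (0,2):0^1=1 (0,1):0^1=1 (0,0):0^0=0 -> mex({0, 1}) = 2
G(6) = mex({1}) = 0
G(7) = mex({0, 1, 2}) = 3
G(8) = mex({0, 1, 2}) = 3
G(9) = mex({0, 2}) = 1
G(10) = mex({0, 2, 3}) = 1
G(11) = mex({0, 3}) = 1
G(12) = mex({1, 3}) = 0
G(13) = mex({0, 1, 2, 3}) = 4
G(14) = mex({0, 1, 2}) = 3
G(15) = mex({0, 1, 2}) = 3
G(16) = mex({0, 1, 2, 4}) = 3
G(17) = mex({0, 1, 3, 4}) = 2
G(18) = mex({0, 1, 3, 4}) = 2
G(19) = mex({0, 1, 3, 5}) = 2
G(20) = mex({0, 1, 2, 3, 5}) = 4
G(21) = mex({0, 1, 2, 3, 5}) = 4
G(22) = mex({1, 2, 6}) = 0
G(23) = mex({0, 1, 2, 3, 4, 6}) = 5
G(24) = mex({0, 1, 2, 3, 4}) = 5
G(25) = mex({0, 1, 3, 4, 7}) = 2
Therefore G(25) = 2.

2


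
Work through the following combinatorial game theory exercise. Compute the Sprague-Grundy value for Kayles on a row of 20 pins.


Kayles: a move removes 1 or 2 adjacent pins from a contiguous row.
Removing pins from a row of k leaves two independent rows (a, b) with a + b = k - 1 (one pin) or a + b = k - 2 (two pins); an end removal gives a = 0.
By Sprague-Grundy, G(k) = mex{ G(a) XOR G(b) } over all these splits. G(0) = 0.
G(1): splits (0,0):0^0=0 -> mex({0}) = 1
G(2): splits (0,1):0^1=1 (0,0):0^0=0 -> mex({0, 1}) = 2
G(3): splits (0,2):0^2=2 (1,1):1^1=0 (0,1):0^1=1 -> mex({0, 1, 2}) = 3
G(4): splits (0,3):0^3=3 (1,2):1^2=3 (0,2):0^2=2 (1,1):1^1=0 -> mex({0, 2, 3}) = 1
G(5): splits (0,4):0^1=1 (1,3):1^3=2 (2,2):2^2=0 (0,3):0^3=3 (1,2):1^2=3 -> mex({0, 1, 2, 3}) = 4
G(6) = mex({0, 1, 2, 4}) = 3
G(7) = mex({0, 1, 3, 4, 5}) = 2
G(8) = mex({0, 2, 3, 5, 6}) = 1
G(9) = mex({0, 1, 2, 3, 6, 7}) = 4
G(10) = mex({0, 1, 3, 4, 5, 7}) = 2
G(11) = mex({0, 1, 2, 3, 4, 5}) = 6
G(12) = mex({0, 1, 2, 3, 5, 6, 7}) = 4
G(13) = mex({0, 2, 3, 4, 6, 7}) = 1
G(14) = mex({0, 1, 4, 5, 6, 7}) = 2
G(15) = mex({0, 1, 2, 3, 4, 5, 6}) = 7
G(16) = mex({0, 2, 3, 5, 6, 7}) = 1
G(17) = mex({0, 1, 2, 3, 5, 6, 7}) = 4
G(18) = mex({0, 1, 2, 4, 5, 6}) = 3
G(19) = mex({0, 1, 3, 4, 5, 7}) = 2
G(20) = mex({0, 2, 3, 4, 5, 6, 7}) = 1
Therefore G(20) = 1.

1


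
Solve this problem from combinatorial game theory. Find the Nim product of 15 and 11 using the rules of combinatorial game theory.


Nim multiplication is bilinear over XOR: (u XOR v) * w = (u*w) XOR (v*w).
So we split each operand into its bit components and XOR the pairwise Nim products.
15 = 1 + 2 + 4 + 8 (as XOR of powers of 2).
11 = 1 + 2 + 8 (as XOR of powers of 2).
Using the standard Nim-product table on single bits:
  2*2 = 3,   2*4 = 8,   2*8 = 12,
  4*4 = 6,   4*8 = 11,  8*8 = 13,
and  1*x = x (identity), k*l = l*k (commutative).
Pairwise Nim products:
  1 * 1 = 1
  1 * 2 = 2
  1 * 8 = 8
  2 * 1 = 2
  2 * 2 = 3
  2 * 8 = 12
  4 * 1 = 4
  4 * 2 = 8
  4 * 8 = 11
  8 * 1 = 8
  8 * 2 = 12
  8 * 8 = 13
XOR them: 1 XOR 2 XOR 8 XOR 2 XOR 3 XOR 12 XOR 4 XOR 8 XOR 11 XOR 8 XOR 12 XOR 13 = 8.
Result: 15 * 11 = 8 (in Nim).

8


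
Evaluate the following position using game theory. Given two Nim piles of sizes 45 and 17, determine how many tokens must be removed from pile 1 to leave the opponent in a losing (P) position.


Piles: 45 and 17
Current XOR: 45 XOR 17 = 60 (non-zero, so this is an N-position).
To make the XOR zero, we need to find a move that balances the piles.
For pile 1 (size 45): target = 45 XOR 60 = 17
We reduce pile 1 from 45 to 17.
Tokens removed: 45 - 17 = 28
Verification: 17 XOR 17 = 0

28


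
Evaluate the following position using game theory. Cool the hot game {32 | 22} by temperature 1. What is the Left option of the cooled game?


Original game: {32 | 22} (a switch {a | b} with a > b).
Cooling by t (for t below the temperature (a - b)/2 = 5) taxes each move by t: {a | b} cooled by t is {a - t | b + t}.
Cooling amount: t = 1
Cooled Left option: 32 - 1 = 31
Cooled Right option: 22 + 1 = 23
Cooled game: {31 | 23}
Left option = 31

31


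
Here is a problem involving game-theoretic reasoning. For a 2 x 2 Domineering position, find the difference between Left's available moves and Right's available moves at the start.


Board is 2 x 2 (rows x cols).
Left (vertical) placements: (rows-1) * cols = 1 * 2 = 2
Right (horizontal) placements: rows * (cols-1) = 2 * 1 = 2
Advantage = Left - Right = 2 - 2 = 0

0


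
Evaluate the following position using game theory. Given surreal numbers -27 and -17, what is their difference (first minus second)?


x = -27, y = -17
x - y = -27 - -17 = -10

-10


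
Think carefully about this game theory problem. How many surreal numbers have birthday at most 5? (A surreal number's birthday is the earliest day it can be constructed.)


Day 0: {|} = 0 is born. Count = 1.
Day n: the number of surreal numbers born by day n is 2^(n+1) - 1.
By day 0: 2^1 - 1 = 1
By day 1: 2^2 - 1 = 3
By day 2: 2^3 - 1 = 7
By day 3: 2^4 - 1 = 15
By day 4: 2^5 - 1 = 31
By day 5: 2^6 - 1 = 63
By day 5: 63 surreal numbers.

63


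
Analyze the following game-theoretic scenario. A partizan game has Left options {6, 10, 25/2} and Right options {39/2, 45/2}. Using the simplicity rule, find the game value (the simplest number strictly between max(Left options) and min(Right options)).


Left options: {6, 10, 25/2}, max = 25/2
Right options: {39/2, 45/2}, min = 39/2
All options are numbers and max(Left) < min(Right), so by the simplicity theorem the value is the simplest (earliest-born) number strictly between 25/2 and 39/2.
Integers 13 through 19 all lie strictly between 25/2 and 39/2.
Among integers, the simplest (lowest birthday = smallest |n|; 0 is born on day 0, +-n on day n) is 13.
No non-integer in the interval can be simpler: if x is a non-integer in the interval, then floor(x) or ceil(x) also lies in the interval (the interval contains an integer), and both are proper prefixes of x's sign expansion, i.e. born earlier. So the game value is 13.
Game value = 13

13


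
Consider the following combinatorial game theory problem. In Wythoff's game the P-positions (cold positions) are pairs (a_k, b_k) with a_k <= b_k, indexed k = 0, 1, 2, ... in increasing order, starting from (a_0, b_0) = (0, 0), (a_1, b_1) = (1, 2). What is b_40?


By Wythoff's theorem, a_k = floor(k * phi) and b_k = floor(k * phi^2) = a_k + k, where phi = (1 + sqrt(5))/2 is the golden ratio.
phi = (1 + sqrt(5))/2 = 1.618034
phi^2 = phi + 1 = 2.618034
k = 40
k * phi^2 = 40 * 2.618034 = 104.721360
b_40 = floor(k * phi^2) = 104 (check: a_40 + k = 64 + 40 = 104)

104


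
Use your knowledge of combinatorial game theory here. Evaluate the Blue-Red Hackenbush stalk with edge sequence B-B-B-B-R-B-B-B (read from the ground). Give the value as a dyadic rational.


Edges (from ground): B-B-B-B-R-B-B-B
By Berlekamp's sign-expansion rule, a Blue-Red Hackenbush stalk has the value of the surreal number whose sign sequence is the edge sequence with B -> + and R -> -.
Sign sequence: ++++-+++
Trace the sign expansion in the surreal number tree, starting from 0:
Edge 1: B (sign +) -> bounds (0, +inf), value = 1
Edge 2: B (sign +) -> bounds (1, +inf), value = 2
Edge 3: B (sign +) -> bounds (2, +inf), value = 3
Edge 4: B (sign +) -> bounds (3, +inf), value = 4
Edge 5: R (sign -) -> bounds (3, 4), value = 7/2
Edge 6: B (sign +) -> bounds (7/2, 4), value = 15/4
Edge 7: B (sign +) -> bounds (15/4, 4), value = 31/8
Edge 8: B (sign +) -> bounds (31/8, 4), value = 63/16
Game value = 63/16

63/16


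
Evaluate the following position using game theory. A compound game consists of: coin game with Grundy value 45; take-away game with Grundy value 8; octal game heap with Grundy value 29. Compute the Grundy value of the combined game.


By the Sprague-Grundy theorem, the Grundy value of a sum of games is the XOR of individual Grundy values.
coin game: Grundy value = 45. Running XOR: 0 XOR 45 = 45
take-away game: Grundy value = 8. Running XOR: 45 XOR 8 = 37
octal game heap: Grundy value = 29. Running XOR: 37 XOR 29 = 56
The combined Grundy value is 56.

56


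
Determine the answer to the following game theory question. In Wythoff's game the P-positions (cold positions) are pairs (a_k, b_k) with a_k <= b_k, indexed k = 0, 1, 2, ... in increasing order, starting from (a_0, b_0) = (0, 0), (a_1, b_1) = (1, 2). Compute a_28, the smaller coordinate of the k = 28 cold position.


By Wythoff's theorem, a_k = floor(k * phi) and b_k = floor(k * phi^2) = a_k + k, where phi = (1 + sqrt(5))/2 is the golden ratio.
phi = (1 + sqrt(5))/2 = 1.618034
k = 28
k * phi = 28 * 1.618034 = 45.304952
a_28 = floor(k * phi) = 45

45


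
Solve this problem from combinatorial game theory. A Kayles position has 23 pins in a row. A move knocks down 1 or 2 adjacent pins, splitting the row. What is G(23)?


Kayles: a move removes 1 or 2 adjacent pins from a contiguous row.
Removing pins from a row of k leaves two independent rows (a, b) with a + b = k - 1 (one pin) or a + b = k - 2 (two pins); an end removal gives a = 0.
By Sprague-Grundy, G(k) = mex{ G(a) XOR G(b) } over all these splits. G(0) = 0.
G(1): splits (0,0):0^0=0 -> mex({0}) = 1
G(2): splits (0,1):0^1=1 (0,0):0^0=0 -> mex({0, 1}) = 2
G(3): splits (0,2):0^2=2 (1,1):1^1=0 (0,1):0^1=1 -> mex({0, 1, 2}) = 3
G(4): splits (0,3):0^3=3 (1,2):1^2=3 (0,2):0^2=2 (1,1):1^1=0 -> mex({0, 2, 3}) = 1
G(5): splits (0,4):0^1=1 (1,3):1^3=2 (2,2):2^2=0 (0,3):0^3=3 (1,2):1^2=3 -> mex({0, 1, 2, 3}) = 4
G(6) = mex({0, 1, 2, 4}) = 3
G(7) = mex({0, 1, 3, 4, 5}) = 2
G(8) = mex({0, 2, 3, 5, 6}) = 1
G(9) = mex({0, 1, 2, 3, 6, 7}) = 4
G(10) = mex({0, 1, 3, 4, 5, 7}) = 2
G(11) = mex({0, 1, 2, 3, 4, 5}) = 6
G(12) = mex({0, 1, 2, 3, 5, 6, 7}) = 4
G(13) = mex({0, 2, 3, 4, 6, 7}) = 1
G(14) = mex({0, 1, 4, 5, 6, 7}) = 2
G(15) = mex({0, 1, 2, 3, 4, 5, 6}) = 7
G(16) = mex({0, 2, 3, 5, 6, 7}) = 1
G(17) = mex({0, 1, 2, 3, 5, 6, 7}) = 4
G(18) = mex({0, 1, 2, 4, 5, 6}) = 3
G(19) = mex({0, 1, 3, 4, 5, 7}) = 2
G(20) = mex({0, 2, 3, 4, 5, 6, 7}) = 1
G(21) = mex({0, 1, 2, 3, 5, 6, 7}) = 4
G(22) = mex({0, 1, 2, 3, 4, 5, 7}) = 6
G(23) = mex({0, 1, 2, 3, 4, 5, 6}) = 7
Therefore G(23) = 7.

7


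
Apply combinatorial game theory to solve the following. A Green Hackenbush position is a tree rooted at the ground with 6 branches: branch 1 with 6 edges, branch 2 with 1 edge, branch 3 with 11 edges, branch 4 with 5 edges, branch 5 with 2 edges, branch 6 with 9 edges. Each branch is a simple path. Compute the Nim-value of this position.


The tree has 6 branches from the ground vertex.
In Green Hackenbush, the Nim-value of a simple path of length k is k.
Branch 1: length 6, Nim-value = 6
Branch 2: length 1, Nim-value = 1
Branch 3: length 11, Nim-value = 11
Branch 4: length 5, Nim-value = 5
Branch 5: length 2, Nim-value = 2
Branch 6: length 9, Nim-value = 9
Total Nim-value = XOR of all branch values:
0 XOR 6 = 6
6 XOR 1 = 7
7 XOR 11 = 12
12 XOR 5 = 9
9 XOR 2 = 11
11 XOR 9 = 2
Nim-value of the tree = 2

2


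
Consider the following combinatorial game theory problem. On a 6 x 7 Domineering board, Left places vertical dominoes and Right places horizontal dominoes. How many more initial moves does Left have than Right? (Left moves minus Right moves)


Board is 6 x 7 (rows x cols).
Left (vertical) placements: (rows-1) * cols = 5 * 7 = 35
Right (horizontal) placements: rows * (cols-1) = 6 * 6 = 36
Advantage = Left - Right = 35 - 36 = -1

-1


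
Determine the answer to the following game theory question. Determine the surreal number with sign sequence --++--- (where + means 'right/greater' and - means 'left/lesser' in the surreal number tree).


Sign expansion: --++---
Rule: track bounds (lo, hi), initially (-inf, +inf). On '+', the current value becomes lo and we move to the simplest number in (value, hi): value + 1 if hi = +inf, otherwise the midpoint (value + hi)/2. On '-', the current value becomes hi and we move to value - 1 if lo = -inf, otherwise the midpoint (lo + value)/2.
Start at 0.
Step 1: sign = -, move left. Bounds: (-inf, 0). Value = -1
Step 2: sign = -, move left. Bounds: (-inf, -1). Value = -2
Step 3: sign = +, move right. Bounds: (-2, -1). Value = -3/2
Step 4: sign = +, move right. Bounds: (-3/2, -1). Value = -5/4
Step 5: sign = -, move left. Bounds: (-3/2, -5/4). Value = -11/8
Step 6: sign = -, move left. Bounds: (-3/2, -11/8). Value = -23/16
Step 7: sign = -, move left. Bounds: (-3/2, -23/16). Value = -47/32
The surreal number with sign expansion --++--- is -47/32.

-47/32


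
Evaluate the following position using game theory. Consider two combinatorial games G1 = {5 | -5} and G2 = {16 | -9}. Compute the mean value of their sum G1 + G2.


G1 = {5 | -5}, G2 = {16 | -9}
Each is a switch {a | b} with numbers a > b; its mean value is (a + b)/2, and mean value is additive over game sums: m(G1 + G2) = m(G1) + m(G2).
Mean of G1 = (5 + (-5))/2 = 0/2 = 0
Mean of G2 = (16 + (-9))/2 = 7/2 = 7/2
Mean of G1 + G2 = 0 + 7/2 = 7/2

7/2


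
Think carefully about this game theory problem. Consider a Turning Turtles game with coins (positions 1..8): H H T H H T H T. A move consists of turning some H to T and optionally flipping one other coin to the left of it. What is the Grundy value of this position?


Coins: H H T H H T H T
Key fact: a single head at position k behaves exactly like a Nim heap of size k (turning it to T and optionally flipping a coin at j < k corresponds to moving the heap from k to j, or to 0), and heads combine as a disjunctive sum (two heads at the same place would cancel, matching j XOR j = 0). So the Nim-value is the XOR of the 1-indexed positions of the heads.
Face-up positions (1-indexed): [1, 2, 4, 5, 7]
XOR 0 with 1: 0 XOR 1 = 1
XOR 1 with 2: 1 XOR 2 = 3
XOR 3 with 4: 3 XOR 4 = 7
XOR 7 with 5: 7 XOR 5 = 2
XOR 2 with 7: 2 XOR 7 = 5
Nim-value = 5

5


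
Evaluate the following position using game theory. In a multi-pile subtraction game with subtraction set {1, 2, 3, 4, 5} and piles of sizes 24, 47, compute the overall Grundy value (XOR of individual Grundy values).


Subtraction set: {1, 2, 3, 4, 5}
For this subtraction set, G(n) = n mod 6 (period = max + 1 = 6).
Pile 1 (size 24): G(24) = 24 mod 6 = 0
Pile 2 (size 47): G(47) = 47 mod 6 = 5
Total Grundy value = XOR of all: 0 XOR 5 = 5

5


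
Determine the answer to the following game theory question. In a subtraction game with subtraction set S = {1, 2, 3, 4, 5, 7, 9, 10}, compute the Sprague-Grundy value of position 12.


The subtraction set is S = {1, 2, 3, 4, 5, 7, 9, 10}.
G(k) = mex{ G(k - s) : s in S, s <= k }. We compute iteratively: G(0) = 0.
G(1) = mex({0}) = 1
G(2) = mex({0, 1}) = 2
G(3) = mex({0, 1, 2}) = 3
G(4) = mex({0, 1, 2, 3}) = 4
G(5) = mex({0, 1, 2, 3, 4}) = 5
G(6) = mex({1, 2, 3, 4, 5}) = 0
G(7) = mex({0, 2, 3, 4, 5}) = 1
G(8) = mex({0, 1, 3, 4, 5}) = 2
G(9) = mex({0, 1, 2, 4, 5}) = 3
G(10) = mex({0, 1, 2, 3, 5}) = 4
G(11) = mex({0, 1, 2, 3, 4}) = 5
G(12) = mex({1, 2, 3, 4, 5}) = 0
Therefore G(12) = 0.

0


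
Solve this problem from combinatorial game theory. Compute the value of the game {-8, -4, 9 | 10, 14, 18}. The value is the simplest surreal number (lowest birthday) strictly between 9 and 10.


Left options: {-8, -4, 9}, max = 9
Right options: {10, 14, 18}, min = 10
All options are numbers and max(Left) < min(Right), so by the simplicity theorem the value is the simplest (earliest-born) number strictly between 9 and 10.
No integer lies strictly between 9 and 10, so the value is the dyadic rational m/2^k in the interval with the smallest k (then m odd); search k = 1, 2, ...:
Denominator 2: 19/2 lies strictly between 9 and 10 -- found.
The simplest number in the interval is 19/2.
Game value = 19/2

19/2


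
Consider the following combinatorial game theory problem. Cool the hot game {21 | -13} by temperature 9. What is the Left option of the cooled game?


Original game: {21 | -13} (a switch {a | b} with a > b).
Cooling by t (for t below the temperature (a - b)/2 = 17) taxes each move by t: {a | b} cooled by t is {a - t | b + t}.
Cooling amount: t = 9
Cooled Left option: 21 - 9 = 12
Cooled Right option: -13 + 9 = -4
Cooled game: {12 | -4}
Left option = 12

12


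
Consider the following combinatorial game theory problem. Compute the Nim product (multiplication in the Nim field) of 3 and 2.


Nim multiplication is bilinear over XOR: (u XOR v) * w = (u*w) XOR (v*w).
So we split each operand into its bit components and XOR the pairwise Nim products.
3 = 1 + 2 (as XOR of powers of 2).
2 = 2 (as XOR of powers of 2).
Using the standard Nim-product table on single bits:
  2*2 = 3,   2*4 = 8,   2*8 = 12,
  4*4 = 6,   4*8 = 11,  8*8 = 13,
and  1*x = x (identity), k*l = l*k (commutative).
Pairwise Nim products:
  1 * 2 = 2
  2 * 2 = 3
XOR them: 2 XOR 3 = 1.
Result: 3 * 2 = 1 (in Nim).

1


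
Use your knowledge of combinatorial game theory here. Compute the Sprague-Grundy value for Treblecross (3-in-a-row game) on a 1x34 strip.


Treblecross: place X on empty cells; 3-in-a-row wins.
Playing within two cells of an existing X lets the opponent win at once, so sensible play treats the cells i-2..i+2 around each X as dead. The player left with no safe cell loses, so this is a normal-play take-away game on strips of safe cells.
Placing X at cell i (0-indexed) of a strip of k safe cells leaves independent strips of sizes max(0, i-2) and max(0, k-i-3). Hence G(k) = mex{ G(max(0,i-2)) XOR G(max(0,k-i-3)) : 0 <= i < k }, with G(0) = 0.
G(1): splits (0,0):0^0=0 -> mex({0}) = 1
G(2): splits (0,0):0^0=0 -> mex({0}) = 1
G(3): splits (0,0):0^0=0 -> mex({0}) = 1
G(4): splits (0,1):0^1=1 (0,0):0^0=0 -> mex({0, 1}) = 2
G(5): splits (0,2):0^1=1 (0,1):0^1=1 (0,0):0^0=0 -> mex({0, 1}) = 2
G(6) = mex({1}) = 0
G(7) = mex({0, 1, 2}) = 3
G(8) = mex({0, 1, 2}) = 3
G(9) = mex({0, 2}) = 1
G(10) = mex({0, 2, 3}) = 1
G(11) = mex({0, 3}) = 1
G(12) = mex({1, 3}) = 0
G(13) = mex({0, 1, 2, 3}) = 4
G(14) = mex({0, 1, 2}) = 3
G(15) = mex({0, 1, 2}) = 3
G(16) = mex({0, 1, 2, 4}) = 3
G(17) = mex({0, 1, 3, 4}) = 2
G(18) = mex({0, 1, 3, 4}) = 2
G(19) = mex({0, 1, 3, 5}) = 2
G(20) = mex({0, 1, 2, 3, 5}) = 4
G(21) = mex({0, 1, 2, 3, 5}) = 4
G(22) = mex({1, 2, 6}) = 0
G(23) = mex({0, 1, 2, 3, 4, 6}) = 5
G(24) = mex({0, 1, 2, 3, 4}) = 5
G(25) = mex({0, 1, 3, 4, 7}) = 2
G(26) = mex({0, 1, 3, 4, 5, 7}) = 2
G(27) = mex({0, 1, 3, 5}) = 2
G(28) = mex({0, 1, 2, 5}) = 3
G(29) = mex({0, 1, 2, 4, 5, 6}) = 3
G(30) = mex({1, 2, 4, 6}) = 0
G(31) = mex({0, 1, 2, 3, 4, 6}) = 5
G(32) = mex({1, 2, 3, 4, 7}) = 0
G(33) = mex({0, 3, 7}) = 1
G(34) = mex({0, 2, 3, 5, 7}) = 1
Therefore G(34) = 1.

1


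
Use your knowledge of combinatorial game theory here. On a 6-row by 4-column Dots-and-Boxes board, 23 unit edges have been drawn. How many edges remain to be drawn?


Grid: 6 x 4 boxes, i.e. 7 rows and 5 columns of dots.
Horizontal edges: (rows + 1) * cols = 7 * 4 = 28
Vertical edges: rows * (cols + 1) = 6 * 5 = 30
Total edges: 28 + 30 = 58
Edges drawn: 23
Remaining: 58 - 23 = 35

35


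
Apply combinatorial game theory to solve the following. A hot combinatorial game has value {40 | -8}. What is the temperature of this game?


The game is {40 | -8}, a switch {a | b} with numbers a > b.
Cooling {a | b} by t gives {a - t | b + t}, which stops being hot when a - t = b + t, i.e. at t = (a - b)/2. So the temperature of a switch is (a - b)/2.
Temperature = (Left option - Right option) / 2
= (40 - (-8)) / 2
= 48 / 2
= 24

24


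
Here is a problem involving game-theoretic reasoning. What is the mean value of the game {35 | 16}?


Game = {35 | 16}, a switch {a | b} with numbers a > b.
Its thermograph has left wall a - t and right wall b + t, which meet at t = (a - b)/2, where both equal (a + b)/2. So the mast (mean value) is at (a + b)/2.
Mean = (35 + (16))/2 = 51/2 = 51/2

51/2
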